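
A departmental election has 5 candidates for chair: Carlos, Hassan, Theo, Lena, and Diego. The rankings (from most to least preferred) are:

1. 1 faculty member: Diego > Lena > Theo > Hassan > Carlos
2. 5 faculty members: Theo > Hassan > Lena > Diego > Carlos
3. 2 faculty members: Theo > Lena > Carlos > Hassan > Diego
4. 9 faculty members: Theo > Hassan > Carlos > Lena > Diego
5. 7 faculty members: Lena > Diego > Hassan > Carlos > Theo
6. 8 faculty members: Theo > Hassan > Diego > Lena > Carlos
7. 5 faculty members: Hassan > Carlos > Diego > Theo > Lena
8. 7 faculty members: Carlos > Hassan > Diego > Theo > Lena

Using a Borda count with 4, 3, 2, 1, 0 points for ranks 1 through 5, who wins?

Hassan

Carlos: 1·0 + 5·0 + 2·2 + 9·2 + 7·1 + 8·0 + 5·3 + 7·4 = 72
Hassan: 1·1 + 5·3 + 2·1 + 9·3 + 7·2 + 8·3 + 5·4 + 7·3 = 124
Theo: 1·2 + 5·4 + 2·4 + 9·4 + 7·0 + 8·4 + 5·1 + 7·1 = 110
Lena: 1·3 + 5·2 + 2·3 + 9·1 + 7·4 + 8·1 + 5·0 + 7·0 = 64
Diego: 1·4 + 5·1 + 2·0 + 9·0 + 7·3 + 8·2 + 5·2 + 7·2 = 70
Hassan has the highest Borda score (124).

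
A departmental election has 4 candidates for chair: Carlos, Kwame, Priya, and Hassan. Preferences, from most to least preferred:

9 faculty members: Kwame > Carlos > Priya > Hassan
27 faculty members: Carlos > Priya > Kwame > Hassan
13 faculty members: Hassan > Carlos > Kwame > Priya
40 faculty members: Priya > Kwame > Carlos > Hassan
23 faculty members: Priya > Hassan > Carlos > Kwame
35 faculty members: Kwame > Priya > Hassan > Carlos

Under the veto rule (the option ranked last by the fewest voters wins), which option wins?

Priya

Last-place votes: Carlos 35, Kwame 23, Priya 13, Hassan 76.
Priya is ranked last by the fewest voters, so Priya wins.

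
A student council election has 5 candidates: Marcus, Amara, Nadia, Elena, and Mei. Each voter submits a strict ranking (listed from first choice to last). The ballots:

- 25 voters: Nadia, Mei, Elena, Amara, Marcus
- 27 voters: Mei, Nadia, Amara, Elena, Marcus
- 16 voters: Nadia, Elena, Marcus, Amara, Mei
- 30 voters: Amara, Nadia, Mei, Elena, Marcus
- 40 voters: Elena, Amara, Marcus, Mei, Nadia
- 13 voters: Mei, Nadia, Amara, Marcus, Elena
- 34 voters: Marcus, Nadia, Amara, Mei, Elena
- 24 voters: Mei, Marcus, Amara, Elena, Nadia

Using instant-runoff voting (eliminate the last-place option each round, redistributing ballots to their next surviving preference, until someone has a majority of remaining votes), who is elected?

Round 1: Marcus 34, Amara 30, Nadia 41, Elena 40, Mei 64. Eliminate Amara.
Round 2: Marcus 34, Nadia 71, Elena 40, Mei 64. Eliminate Marcus.
Round 3: Nadia 105, Elena 40, Mei 64. Nadia has a majority.

Nadia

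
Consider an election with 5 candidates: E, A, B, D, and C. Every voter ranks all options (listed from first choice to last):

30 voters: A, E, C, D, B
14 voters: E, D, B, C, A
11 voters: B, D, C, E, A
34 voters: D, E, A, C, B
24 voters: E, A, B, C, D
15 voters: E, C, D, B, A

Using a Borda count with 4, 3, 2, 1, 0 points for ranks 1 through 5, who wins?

E: 30·3 + 14·4 + 11·1 + 34·3 + 24·4 + 15·4 = 415
A: 30·4 + 14·0 + 11·0 + 34·2 + 24·3 + 15·0 = 260
B: 30·0 + 14·2 + 11·4 + 34·0 + 24·2 + 15·1 = 135
D: 30·1 + 14·3 + 11·3 + 34·4 + 24·0 + 15·2 = 271
C: 30·2 + 14·1 + 11·2 + 34·1 + 24·1 + 15·3 = 199
E has the highest Borda score (415).

E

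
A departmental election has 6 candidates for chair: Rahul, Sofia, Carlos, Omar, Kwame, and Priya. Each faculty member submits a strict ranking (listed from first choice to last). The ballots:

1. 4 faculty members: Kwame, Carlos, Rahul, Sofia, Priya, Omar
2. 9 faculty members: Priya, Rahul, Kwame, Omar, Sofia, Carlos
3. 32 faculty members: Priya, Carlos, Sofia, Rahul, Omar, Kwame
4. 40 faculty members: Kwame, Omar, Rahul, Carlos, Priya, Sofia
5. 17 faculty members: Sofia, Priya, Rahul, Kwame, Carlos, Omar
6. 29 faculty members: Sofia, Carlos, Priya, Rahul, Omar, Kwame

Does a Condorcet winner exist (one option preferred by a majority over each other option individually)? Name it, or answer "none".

none

Checking pairwise contests:
Sofia beats Rahul 78–53.
Carlos beats Sofia 76–55.
Rahul beats Carlos 66–65.
Rahul beats Omar 91–40.
Rahul beats Kwame 87–44.
Carlos beats Priya 73–58.
Every option loses at least one head-to-head, so there is no Condorcet winner.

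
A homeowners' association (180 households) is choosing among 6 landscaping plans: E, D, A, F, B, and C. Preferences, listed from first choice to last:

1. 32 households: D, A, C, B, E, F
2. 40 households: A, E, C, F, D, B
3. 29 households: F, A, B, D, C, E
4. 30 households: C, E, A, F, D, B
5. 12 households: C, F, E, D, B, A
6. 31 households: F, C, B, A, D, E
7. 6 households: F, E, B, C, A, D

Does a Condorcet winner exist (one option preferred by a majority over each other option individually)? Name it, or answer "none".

A

A vs E: 132–48 for A.
A vs D: 136–44 for A.
A vs F: 102–78 for A.
A vs B: 131–49 for A.
A vs C: 101–79 for A.
A beats every other option head-to-head.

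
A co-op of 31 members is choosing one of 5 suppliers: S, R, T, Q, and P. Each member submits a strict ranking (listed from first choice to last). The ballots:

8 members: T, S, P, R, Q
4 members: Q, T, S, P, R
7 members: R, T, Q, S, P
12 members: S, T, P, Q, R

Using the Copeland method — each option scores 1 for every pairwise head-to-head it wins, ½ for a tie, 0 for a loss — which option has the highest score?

S: beats R, Q, and P; loses to T → score 3.
R: loses to S, T, Q, and P → score 0.
T: beats S, R, Q, and P → score 4.
Q: beats R; loses to S, T, and P → score 1.
P: beats R and Q; loses to S and T → score 2.
T has the best pairwise record.

T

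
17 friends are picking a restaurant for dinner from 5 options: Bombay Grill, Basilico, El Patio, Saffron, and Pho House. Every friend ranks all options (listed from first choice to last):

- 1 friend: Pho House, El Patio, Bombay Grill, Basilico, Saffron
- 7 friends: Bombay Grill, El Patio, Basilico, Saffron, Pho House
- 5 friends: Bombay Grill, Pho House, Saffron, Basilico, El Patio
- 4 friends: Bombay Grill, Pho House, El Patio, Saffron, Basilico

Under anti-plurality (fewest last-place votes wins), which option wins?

Last-place votes: Bombay Grill 0, Basilico 4, El Patio 5, Saffron 1, Pho House 7.
Bombay Grill is ranked last by the fewest voters, so Bombay Grill wins.

Bombay Grill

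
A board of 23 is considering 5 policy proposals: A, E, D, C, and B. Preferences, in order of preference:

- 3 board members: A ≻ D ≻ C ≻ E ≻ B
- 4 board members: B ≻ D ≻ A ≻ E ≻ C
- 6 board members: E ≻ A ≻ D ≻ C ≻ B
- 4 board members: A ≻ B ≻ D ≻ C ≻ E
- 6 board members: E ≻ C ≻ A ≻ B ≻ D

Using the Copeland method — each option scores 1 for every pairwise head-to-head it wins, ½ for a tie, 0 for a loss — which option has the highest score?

A: beats D, C, and B; loses to E → score 3.
E: beats A, D, C, and B → score 4.
D: beats C; loses to A, E, and B → score 1.
C: beats B; loses to A, E, and D → score 1.
B: beats D; loses to A, E, and C → score 1.
E has the best pairwise record.

E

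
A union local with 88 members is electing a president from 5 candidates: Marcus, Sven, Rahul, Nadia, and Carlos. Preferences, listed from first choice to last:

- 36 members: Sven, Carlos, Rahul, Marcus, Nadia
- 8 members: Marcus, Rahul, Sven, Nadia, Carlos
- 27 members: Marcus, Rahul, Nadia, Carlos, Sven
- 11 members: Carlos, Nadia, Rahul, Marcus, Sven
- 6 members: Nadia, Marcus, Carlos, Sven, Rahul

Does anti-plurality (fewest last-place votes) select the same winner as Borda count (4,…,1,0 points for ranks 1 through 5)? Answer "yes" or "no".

yes

Anti-plurality — last-place votes: Marcus 0, Sven 38, Rahul 6, Nadia 36, Carlos 8. Winner: Marcus.
Borda — scores: Marcus 205, Sven 166, Rahul 199, Nadia 119, Carlos 191. Winner: Marcus.
The two methods agree.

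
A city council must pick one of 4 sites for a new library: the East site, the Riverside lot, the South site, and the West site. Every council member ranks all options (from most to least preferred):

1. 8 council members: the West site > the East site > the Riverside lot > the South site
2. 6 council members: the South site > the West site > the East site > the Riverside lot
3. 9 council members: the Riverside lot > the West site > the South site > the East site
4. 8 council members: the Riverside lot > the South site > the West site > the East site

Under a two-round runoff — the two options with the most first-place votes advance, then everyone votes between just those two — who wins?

the Riverside lot

Round 1 first-place votes: the East site 0, the Riverside lot 17, the South site 6, the West site 8.
the Riverside lot and the West site advance.
Runoff: the Riverside lot is preferred to the West site by 17 voters; the West site by 14.
the Riverside lot wins the runoff.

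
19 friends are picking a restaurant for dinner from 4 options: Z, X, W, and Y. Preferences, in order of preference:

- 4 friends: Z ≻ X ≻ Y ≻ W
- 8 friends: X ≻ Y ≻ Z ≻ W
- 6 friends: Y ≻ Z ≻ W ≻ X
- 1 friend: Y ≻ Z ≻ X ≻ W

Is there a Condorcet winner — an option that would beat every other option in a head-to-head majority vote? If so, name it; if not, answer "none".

Checking pairwise contests:
Y beats Z 15–4.
Z beats X 11–8.
Z beats W 19–0.
X beats Y 12–7.
Every option loses at least one head-to-head, so there is no Condorcet winner.

none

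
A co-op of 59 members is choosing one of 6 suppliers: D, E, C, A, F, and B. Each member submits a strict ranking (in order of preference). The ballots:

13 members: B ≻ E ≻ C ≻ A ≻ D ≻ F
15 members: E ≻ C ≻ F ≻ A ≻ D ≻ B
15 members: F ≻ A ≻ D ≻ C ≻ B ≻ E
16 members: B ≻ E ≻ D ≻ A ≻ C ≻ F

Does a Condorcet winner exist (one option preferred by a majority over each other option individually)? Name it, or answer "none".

Checking pairwise contests:
E beats D 44–15.
B beats E 44–15.
D beats C 31–28.
E beats A 44–15.
E beats F 44–15.
D beats B 30–29.
Every option loses at least one head-to-head, so there is no Condorcet winner.

none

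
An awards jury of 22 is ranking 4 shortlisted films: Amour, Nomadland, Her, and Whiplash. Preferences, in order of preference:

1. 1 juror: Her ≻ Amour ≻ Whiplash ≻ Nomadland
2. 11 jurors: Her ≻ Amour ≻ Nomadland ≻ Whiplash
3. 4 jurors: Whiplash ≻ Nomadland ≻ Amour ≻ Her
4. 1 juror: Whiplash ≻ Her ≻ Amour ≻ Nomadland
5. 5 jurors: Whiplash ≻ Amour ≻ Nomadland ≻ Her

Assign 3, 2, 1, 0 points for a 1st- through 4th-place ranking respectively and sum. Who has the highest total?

Amour

Amour: 1·2 + 11·2 + 4·1 + 1·1 + 5·2 = 39
Nomadland: 1·0 + 11·1 + 4·2 + 1·0 + 5·1 = 24
Her: 1·3 + 11·3 + 4·0 + 1·2 + 5·0 = 38
Whiplash: 1·1 + 11·0 + 4·3 + 1·3 + 5·3 = 31
Amour has the highest Borda score (39).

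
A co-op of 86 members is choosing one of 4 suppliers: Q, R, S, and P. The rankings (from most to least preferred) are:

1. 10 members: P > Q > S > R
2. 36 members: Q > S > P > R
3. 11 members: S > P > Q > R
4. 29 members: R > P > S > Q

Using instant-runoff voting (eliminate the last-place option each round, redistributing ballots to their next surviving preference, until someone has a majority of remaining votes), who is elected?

Q

Round 1: Q 36, R 29, S 11, P 10. Eliminate P.
Round 2: Q 46, R 29, S 11. Q has a majority.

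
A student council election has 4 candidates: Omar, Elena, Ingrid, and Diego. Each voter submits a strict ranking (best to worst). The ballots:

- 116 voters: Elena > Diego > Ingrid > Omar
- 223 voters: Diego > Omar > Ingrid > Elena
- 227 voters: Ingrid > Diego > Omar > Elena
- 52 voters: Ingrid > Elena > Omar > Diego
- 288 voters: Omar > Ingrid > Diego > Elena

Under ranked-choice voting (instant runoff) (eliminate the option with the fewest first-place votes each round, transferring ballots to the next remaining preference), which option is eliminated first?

Round 1: Omar 288, Elena 116, Ingrid 279, Diego 223. Eliminate Elena.

Elena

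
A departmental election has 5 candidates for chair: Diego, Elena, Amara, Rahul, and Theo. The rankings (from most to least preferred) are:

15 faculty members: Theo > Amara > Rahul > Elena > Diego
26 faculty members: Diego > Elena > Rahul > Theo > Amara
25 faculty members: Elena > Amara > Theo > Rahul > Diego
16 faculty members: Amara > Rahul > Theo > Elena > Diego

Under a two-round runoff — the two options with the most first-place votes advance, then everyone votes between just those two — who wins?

Round 1 first-place votes: Diego 26, Elena 25, Amara 16, Rahul 0, Theo 15.
Diego and Elena advance.
Runoff: Diego is preferred to Elena by 26 voters; Elena by 56.
Elena wins the runoff.

Elena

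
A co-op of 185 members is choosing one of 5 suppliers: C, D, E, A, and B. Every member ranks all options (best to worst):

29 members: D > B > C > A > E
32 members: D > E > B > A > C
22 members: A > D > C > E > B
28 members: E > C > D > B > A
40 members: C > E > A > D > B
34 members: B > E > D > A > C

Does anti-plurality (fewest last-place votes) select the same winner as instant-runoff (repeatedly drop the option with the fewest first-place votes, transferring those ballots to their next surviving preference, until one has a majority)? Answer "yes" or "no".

yes

Anti-plurality — last-place votes: C 66, D 0, E 29, A 28, B 62. Winner: D.
Instant-runoff — R1 C 40, D 61, E 28, A 22, B 34 (A out); R2 C 40, D 83, E 28, B 34 (E out); R3 C 68, D 83, B 34 (B out); R4 C 68, D 117 (D winner). Winner: D.
The two methods agree.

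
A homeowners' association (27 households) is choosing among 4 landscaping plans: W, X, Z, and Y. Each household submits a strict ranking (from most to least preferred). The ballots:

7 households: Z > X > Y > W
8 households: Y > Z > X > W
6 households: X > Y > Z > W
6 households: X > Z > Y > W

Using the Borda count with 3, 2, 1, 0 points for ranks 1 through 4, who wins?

W: 7·0 + 8·0 + 6·0 + 6·0 = 0
X: 7·2 + 8·1 + 6·3 + 6·3 = 58
Z: 7·3 + 8·2 + 6·1 + 6·2 = 55
Y: 7·1 + 8·3 + 6·2 + 6·1 = 49
X has the highest Borda score (58).

X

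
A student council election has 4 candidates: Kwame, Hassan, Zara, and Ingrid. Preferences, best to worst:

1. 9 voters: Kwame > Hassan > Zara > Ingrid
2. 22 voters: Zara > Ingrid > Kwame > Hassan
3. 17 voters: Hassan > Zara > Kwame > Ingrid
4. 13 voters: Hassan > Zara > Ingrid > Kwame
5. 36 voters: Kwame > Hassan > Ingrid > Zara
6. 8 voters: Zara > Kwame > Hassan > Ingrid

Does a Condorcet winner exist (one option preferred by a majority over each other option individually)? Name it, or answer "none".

none

Checking pairwise contests:
Zara beats Kwame 60–45.
Kwame beats Hassan 75–30.
Hassan beats Zara 75–30.
Kwame beats Ingrid 70–35.
Every option loses at least one head-to-head, so there is no Condorcet winner.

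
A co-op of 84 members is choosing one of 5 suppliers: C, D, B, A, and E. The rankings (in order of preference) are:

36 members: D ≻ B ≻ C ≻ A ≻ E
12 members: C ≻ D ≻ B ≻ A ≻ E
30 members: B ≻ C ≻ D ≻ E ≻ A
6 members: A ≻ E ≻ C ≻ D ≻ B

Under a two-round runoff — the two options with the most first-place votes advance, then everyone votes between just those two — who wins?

D

Round 1 first-place votes: C 12, D 36, B 30, A 6, E 0.
D and B advance.
Runoff: D is preferred to B by 54 voters; B by 30.
D wins the runoff.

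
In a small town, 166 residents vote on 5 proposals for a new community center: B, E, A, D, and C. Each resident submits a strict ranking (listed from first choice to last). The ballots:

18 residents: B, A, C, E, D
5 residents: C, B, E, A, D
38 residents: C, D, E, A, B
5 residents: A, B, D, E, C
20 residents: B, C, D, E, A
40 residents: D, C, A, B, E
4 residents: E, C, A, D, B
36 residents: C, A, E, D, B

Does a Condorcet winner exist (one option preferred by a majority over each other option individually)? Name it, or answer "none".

C

C vs B: 123–43 for C.
C vs E: 157–9 for C.
C vs A: 143–23 for C.
C vs D: 121–45 for C.
C beats every other option head-to-head.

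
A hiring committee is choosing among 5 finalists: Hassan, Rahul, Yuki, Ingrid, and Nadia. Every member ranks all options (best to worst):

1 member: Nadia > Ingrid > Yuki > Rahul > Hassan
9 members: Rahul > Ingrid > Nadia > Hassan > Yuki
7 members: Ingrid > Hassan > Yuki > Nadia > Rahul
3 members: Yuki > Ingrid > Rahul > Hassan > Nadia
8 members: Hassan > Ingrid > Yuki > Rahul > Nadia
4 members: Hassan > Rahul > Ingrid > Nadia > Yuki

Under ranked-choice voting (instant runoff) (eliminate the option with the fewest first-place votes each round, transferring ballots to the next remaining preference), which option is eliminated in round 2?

Yuki

Round 1: Hassan 12, Rahul 9, Yuki 3, Ingrid 7, Nadia 1. Eliminate Nadia.
Round 2: Hassan 12, Rahul 9, Yuki 3, Ingrid 8. Eliminate Yuki.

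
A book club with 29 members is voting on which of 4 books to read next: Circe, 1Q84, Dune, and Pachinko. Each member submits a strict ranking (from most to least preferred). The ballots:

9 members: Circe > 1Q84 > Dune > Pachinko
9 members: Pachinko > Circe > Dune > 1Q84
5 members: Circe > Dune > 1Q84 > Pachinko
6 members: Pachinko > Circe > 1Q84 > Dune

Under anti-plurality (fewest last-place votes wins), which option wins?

Circe

Last-place votes: Circe 0, 1Q84 9, Dune 6, Pachinko 14.
Circe is ranked last by the fewest voters, so Circe wins.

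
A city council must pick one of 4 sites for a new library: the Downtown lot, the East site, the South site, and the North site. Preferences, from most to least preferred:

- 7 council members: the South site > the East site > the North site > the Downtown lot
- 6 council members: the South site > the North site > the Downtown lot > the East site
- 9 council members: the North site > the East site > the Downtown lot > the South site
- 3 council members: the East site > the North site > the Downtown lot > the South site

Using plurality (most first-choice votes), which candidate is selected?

the South site

First-place votes: the Downtown lot 0, the East site 3, the South site 13, the North site 9.
the South site has the most first-place votes.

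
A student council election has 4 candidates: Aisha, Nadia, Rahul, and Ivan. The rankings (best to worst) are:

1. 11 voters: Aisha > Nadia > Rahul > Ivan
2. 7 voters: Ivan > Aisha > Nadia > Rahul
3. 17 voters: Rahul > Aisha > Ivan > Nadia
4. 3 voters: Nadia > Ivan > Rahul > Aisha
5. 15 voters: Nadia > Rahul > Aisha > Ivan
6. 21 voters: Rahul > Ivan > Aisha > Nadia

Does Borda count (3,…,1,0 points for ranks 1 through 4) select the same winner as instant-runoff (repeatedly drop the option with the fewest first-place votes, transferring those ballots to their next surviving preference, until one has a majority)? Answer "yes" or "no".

Borda — scores: Aisha 117, Nadia 83, Rahul 158, Ivan 86. Winner: Rahul.
Instant-runoff — R1 Aisha 11, Nadia 18, Rahul 38, Ivan 7 (Rahul winner). Winner: Rahul.
The two methods agree.

yes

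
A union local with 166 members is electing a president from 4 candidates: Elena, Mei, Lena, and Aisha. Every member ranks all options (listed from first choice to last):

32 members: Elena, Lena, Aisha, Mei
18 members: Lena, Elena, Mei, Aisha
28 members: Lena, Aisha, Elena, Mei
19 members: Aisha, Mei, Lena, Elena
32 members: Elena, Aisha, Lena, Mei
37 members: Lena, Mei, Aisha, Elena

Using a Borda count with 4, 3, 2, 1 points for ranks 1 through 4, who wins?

Lena

Elena: 32·4 + 18·3 + 28·2 + 19·1 + 32·4 + 37·1 = 422
Mei: 32·1 + 18·2 + 28·1 + 19·3 + 32·1 + 37·3 = 296
Lena: 32·3 + 18·4 + 28·4 + 19·2 + 32·2 + 37·4 = 530
Aisha: 32·2 + 18·1 + 28·3 + 19·4 + 32·3 + 37·2 = 412
Lena has the highest Borda score (530).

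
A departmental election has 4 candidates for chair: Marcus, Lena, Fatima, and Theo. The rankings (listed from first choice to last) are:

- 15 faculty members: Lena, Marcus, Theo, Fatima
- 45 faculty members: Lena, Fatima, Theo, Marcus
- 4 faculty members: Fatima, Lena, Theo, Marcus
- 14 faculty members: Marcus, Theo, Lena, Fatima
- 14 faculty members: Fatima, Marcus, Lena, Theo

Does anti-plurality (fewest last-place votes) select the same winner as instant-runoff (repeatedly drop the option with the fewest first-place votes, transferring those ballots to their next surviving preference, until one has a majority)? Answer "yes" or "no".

yes

Anti-plurality — last-place votes: Marcus 49, Lena 0, Fatima 29, Theo 14. Winner: Lena.
Instant-runoff — R1 Marcus 14, Lena 60, Fatima 18, Theo 0 (Lena winner). Winner: Lena.
The two methods agree.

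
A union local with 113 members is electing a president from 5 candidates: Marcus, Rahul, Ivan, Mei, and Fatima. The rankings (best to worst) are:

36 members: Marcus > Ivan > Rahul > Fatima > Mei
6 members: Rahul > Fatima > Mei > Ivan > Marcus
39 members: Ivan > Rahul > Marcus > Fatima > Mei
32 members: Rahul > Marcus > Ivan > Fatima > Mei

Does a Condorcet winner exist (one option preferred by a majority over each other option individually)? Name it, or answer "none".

Checking pairwise contests:
Rahul beats Marcus 77–36.
Ivan beats Rahul 75–38.
Marcus beats Ivan 68–45.
Marcus beats Mei 107–6.
Marcus beats Fatima 107–6.
Every option loses at least one head-to-head, so there is no Condorcet winner.

none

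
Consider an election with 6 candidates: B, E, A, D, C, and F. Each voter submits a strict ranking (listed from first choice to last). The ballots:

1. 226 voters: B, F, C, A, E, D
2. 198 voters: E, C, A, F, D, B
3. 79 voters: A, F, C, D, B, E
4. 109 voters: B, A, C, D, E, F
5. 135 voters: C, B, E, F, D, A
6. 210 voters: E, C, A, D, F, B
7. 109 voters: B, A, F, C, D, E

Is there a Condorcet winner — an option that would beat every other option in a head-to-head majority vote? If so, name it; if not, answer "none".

C

C vs B: 622–444 for C.
C vs E: 658–408 for C.
C vs A: 769–297 for C.
C vs D: 1066–0 for C.
C vs F: 652–414 for C.
C beats every other option head-to-head.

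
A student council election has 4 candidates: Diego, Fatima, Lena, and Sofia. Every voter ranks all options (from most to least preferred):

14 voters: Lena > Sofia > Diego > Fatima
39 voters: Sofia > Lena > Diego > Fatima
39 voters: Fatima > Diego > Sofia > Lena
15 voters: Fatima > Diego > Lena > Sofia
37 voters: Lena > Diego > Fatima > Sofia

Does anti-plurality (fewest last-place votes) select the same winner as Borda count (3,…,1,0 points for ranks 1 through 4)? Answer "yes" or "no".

Anti-plurality — last-place votes: Diego 0, Fatima 53, Lena 39, Sofia 52. Winner: Diego.
Borda — scores: Diego 235, Fatima 199, Lena 246, Sofia 184. Winner: Lena.
The two methods disagree.

no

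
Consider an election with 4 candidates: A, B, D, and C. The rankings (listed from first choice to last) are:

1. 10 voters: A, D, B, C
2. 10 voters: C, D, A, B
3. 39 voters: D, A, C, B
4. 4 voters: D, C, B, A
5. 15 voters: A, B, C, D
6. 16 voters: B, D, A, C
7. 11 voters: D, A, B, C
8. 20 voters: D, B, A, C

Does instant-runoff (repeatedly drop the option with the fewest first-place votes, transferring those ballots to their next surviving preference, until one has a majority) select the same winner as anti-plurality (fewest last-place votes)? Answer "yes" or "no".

Instant-runoff — R1 A 25, B 16, D 74, C 10 (D winner). Winner: D.
Anti-plurality — last-place votes: A 4, B 49, D 15, C 57. Winner: A.
The two methods disagree.

no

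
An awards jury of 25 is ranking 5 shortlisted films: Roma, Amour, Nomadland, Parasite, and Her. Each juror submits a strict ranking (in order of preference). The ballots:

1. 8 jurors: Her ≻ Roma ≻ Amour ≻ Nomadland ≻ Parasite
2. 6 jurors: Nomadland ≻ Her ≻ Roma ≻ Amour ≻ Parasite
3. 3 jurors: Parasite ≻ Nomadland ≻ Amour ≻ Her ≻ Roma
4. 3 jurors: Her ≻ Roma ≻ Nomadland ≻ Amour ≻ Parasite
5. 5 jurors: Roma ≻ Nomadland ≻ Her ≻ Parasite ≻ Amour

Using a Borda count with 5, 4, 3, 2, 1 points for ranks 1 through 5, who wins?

Roma: 8·4 + 6·3 + 3·1 + 3·4 + 5·5 = 90
Amour: 8·3 + 6·2 + 3·3 + 3·2 + 5·1 = 56
Nomadland: 8·2 + 6·5 + 3·4 + 3·3 + 5·4 = 87
Parasite: 8·1 + 6·1 + 3·5 + 3·1 + 5·2 = 42
Her: 8·5 + 6·4 + 3·2 + 3·5 + 5·3 = 100
Her has the highest Borda score (100).

Her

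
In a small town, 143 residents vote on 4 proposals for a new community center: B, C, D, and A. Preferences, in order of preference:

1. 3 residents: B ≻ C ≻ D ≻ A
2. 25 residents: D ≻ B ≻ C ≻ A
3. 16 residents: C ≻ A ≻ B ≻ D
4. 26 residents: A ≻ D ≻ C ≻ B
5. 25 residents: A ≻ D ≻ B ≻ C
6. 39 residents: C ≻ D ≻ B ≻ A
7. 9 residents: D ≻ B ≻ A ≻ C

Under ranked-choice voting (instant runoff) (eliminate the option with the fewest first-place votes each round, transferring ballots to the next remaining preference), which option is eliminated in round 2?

D

Round 1: B 3, C 55, D 34, A 51. Eliminate B.
Round 2: C 58, D 34, A 51. Eliminate D.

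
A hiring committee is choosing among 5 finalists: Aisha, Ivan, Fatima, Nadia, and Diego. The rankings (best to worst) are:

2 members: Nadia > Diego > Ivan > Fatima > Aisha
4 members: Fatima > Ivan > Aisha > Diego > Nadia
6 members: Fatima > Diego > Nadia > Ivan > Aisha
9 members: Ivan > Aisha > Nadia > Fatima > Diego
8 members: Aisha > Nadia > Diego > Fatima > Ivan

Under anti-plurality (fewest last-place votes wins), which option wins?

Fatima

Last-place votes: Aisha 8, Ivan 8, Fatima 0, Nadia 4, Diego 9.
Fatima is ranked last by the fewest voters, so Fatima wins.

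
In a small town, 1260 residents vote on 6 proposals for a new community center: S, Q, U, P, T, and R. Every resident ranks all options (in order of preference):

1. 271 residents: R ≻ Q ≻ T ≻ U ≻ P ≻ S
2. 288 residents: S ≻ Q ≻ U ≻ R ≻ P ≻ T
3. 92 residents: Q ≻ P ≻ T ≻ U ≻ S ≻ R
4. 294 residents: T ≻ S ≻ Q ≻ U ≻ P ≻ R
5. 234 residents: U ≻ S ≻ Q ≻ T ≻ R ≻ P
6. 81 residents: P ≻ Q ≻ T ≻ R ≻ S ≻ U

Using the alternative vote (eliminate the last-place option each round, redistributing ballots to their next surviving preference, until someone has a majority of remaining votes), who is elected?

T

Round 1: S 288, Q 92, U 234, P 81, T 294, R 271. Eliminate P.
Round 2: S 288, Q 173, U 234, T 294, R 271. Eliminate Q.
Round 3: S 288, U 234, T 467, R 271. Eliminate U.
Round 4: S 522, T 467, R 271. Eliminate R.
Round 5: S 522, T 738. T has a majority.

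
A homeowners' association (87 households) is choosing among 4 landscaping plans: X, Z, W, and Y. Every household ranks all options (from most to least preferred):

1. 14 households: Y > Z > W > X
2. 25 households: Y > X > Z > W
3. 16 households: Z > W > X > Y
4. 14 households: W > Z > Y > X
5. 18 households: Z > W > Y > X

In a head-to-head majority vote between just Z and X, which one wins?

Voters preferring Z to X: 62; preferring X to Z: 25.
Z wins the head-to-head.

Z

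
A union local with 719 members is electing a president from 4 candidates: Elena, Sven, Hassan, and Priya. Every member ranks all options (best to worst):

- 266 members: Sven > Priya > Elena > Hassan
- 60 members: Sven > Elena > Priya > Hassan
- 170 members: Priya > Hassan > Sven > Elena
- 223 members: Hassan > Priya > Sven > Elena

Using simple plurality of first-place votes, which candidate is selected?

Sven

First-place votes: Elena 0, Sven 326, Hassan 223, Priya 170.
Sven has the most first-place votes.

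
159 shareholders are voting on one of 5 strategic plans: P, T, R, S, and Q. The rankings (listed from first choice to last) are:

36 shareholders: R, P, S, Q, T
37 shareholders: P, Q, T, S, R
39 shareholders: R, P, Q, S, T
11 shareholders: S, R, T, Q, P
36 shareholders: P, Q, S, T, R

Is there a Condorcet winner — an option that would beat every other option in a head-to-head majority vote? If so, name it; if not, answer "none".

Checking pairwise contests:
R beats P 86–73.
P beats T 148–11.
S beats R 84–75.
P beats S 148–11.
P beats Q 148–11.
Every option loses at least one head-to-head, so there is no Condorcet winner.

none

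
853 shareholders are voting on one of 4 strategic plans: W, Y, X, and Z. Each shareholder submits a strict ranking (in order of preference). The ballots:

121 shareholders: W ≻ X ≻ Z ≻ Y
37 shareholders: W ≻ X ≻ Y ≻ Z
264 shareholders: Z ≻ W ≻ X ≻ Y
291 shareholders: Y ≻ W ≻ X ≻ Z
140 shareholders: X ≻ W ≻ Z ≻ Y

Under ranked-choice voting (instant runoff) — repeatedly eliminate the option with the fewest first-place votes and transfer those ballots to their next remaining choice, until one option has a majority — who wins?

W

Round 1: W 158, Y 291, X 140, Z 264. Eliminate X.
Round 2: W 298, Y 291, Z 264. Eliminate Z.
Round 3: W 562, Y 291. W has a majority.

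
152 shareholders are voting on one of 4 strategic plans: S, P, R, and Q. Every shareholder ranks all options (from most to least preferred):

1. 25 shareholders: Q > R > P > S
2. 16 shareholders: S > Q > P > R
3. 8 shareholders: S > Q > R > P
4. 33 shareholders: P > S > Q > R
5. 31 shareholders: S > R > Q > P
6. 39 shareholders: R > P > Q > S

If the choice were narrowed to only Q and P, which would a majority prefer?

Q

Voters preferring Q to P: 80; preferring P to Q: 72.
Q wins the head-to-head.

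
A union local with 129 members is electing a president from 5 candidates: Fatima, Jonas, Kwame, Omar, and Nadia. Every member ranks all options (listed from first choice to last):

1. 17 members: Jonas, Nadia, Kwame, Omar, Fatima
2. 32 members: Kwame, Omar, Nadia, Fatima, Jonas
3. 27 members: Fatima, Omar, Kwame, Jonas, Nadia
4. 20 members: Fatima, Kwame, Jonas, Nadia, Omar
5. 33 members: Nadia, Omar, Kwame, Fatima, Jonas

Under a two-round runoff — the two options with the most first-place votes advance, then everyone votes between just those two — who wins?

Nadia

Round 1 first-place votes: Fatima 47, Jonas 17, Kwame 32, Omar 0, Nadia 33.
Fatima and Nadia advance.
Runoff: Fatima is preferred to Nadia by 47 voters; Nadia by 82.
Nadia wins the runoff.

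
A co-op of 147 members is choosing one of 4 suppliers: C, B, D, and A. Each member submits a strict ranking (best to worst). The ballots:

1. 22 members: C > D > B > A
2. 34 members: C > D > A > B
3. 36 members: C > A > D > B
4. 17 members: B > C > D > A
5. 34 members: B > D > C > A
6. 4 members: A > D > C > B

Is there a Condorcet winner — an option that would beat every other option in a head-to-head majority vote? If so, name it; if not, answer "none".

C

C vs B: 96–51 for C.
C vs D: 109–38 for C.
C vs A: 143–4 for C.
C beats every other option head-to-head.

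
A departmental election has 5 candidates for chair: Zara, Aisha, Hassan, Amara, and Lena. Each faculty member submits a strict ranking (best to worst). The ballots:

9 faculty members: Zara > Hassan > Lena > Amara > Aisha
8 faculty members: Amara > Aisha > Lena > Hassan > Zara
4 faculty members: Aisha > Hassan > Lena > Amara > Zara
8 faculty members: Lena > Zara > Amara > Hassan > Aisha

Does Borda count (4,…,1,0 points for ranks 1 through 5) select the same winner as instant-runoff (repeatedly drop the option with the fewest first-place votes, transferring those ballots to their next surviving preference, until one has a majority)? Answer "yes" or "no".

Borda — scores: Zara 60, Aisha 40, Hassan 55, Amara 61, Lena 74. Winner: Lena.
Instant-runoff — R1 Zara 9, Aisha 4, Hassan 0, Amara 8, Lena 8 (Hassan out); R2 Zara 9, Aisha 4, Amara 8, Lena 8 (Aisha out); R3 Zara 9, Amara 8, Lena 12 (Amara out); R4 Zara 9, Lena 20 (Lena winner). Winner: Lena.
The two methods agree.

yes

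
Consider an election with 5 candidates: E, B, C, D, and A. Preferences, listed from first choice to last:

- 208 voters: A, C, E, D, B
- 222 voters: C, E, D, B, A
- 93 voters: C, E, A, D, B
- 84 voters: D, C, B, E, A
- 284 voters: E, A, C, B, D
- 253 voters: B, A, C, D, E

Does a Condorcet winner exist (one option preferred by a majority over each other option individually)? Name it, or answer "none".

Checking pairwise contests:
C beats E 860–284.
E beats B 807–337.
A beats C 745–399.
E beats D 807–337.
E beats A 683–461.
Every option loses at least one head-to-head, so there is no Condorcet winner.

none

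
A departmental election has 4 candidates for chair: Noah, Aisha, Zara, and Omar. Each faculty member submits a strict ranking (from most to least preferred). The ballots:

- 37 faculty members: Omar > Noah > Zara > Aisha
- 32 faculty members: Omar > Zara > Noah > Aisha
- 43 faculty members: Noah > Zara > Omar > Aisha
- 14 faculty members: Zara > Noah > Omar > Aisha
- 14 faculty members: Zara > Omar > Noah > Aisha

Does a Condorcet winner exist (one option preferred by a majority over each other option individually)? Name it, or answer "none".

Checking pairwise contests:
Omar beats Noah 83–57.
Noah beats Aisha 140–0.
Noah beats Zara 80–60.
Zara beats Omar 71–69.
Every option loses at least one head-to-head, so there is no Condorcet winner.

none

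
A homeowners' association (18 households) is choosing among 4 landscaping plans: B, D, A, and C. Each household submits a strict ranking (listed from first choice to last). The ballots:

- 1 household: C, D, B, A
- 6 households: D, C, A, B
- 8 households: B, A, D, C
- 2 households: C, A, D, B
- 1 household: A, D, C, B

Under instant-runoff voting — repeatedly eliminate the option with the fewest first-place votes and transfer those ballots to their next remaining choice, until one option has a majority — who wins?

Round 1: B 8, D 6, A 1, C 3. Eliminate A.
Round 2: B 8, D 7, C 3. Eliminate C.
Round 3: B 8, D 10. D has a majority.

D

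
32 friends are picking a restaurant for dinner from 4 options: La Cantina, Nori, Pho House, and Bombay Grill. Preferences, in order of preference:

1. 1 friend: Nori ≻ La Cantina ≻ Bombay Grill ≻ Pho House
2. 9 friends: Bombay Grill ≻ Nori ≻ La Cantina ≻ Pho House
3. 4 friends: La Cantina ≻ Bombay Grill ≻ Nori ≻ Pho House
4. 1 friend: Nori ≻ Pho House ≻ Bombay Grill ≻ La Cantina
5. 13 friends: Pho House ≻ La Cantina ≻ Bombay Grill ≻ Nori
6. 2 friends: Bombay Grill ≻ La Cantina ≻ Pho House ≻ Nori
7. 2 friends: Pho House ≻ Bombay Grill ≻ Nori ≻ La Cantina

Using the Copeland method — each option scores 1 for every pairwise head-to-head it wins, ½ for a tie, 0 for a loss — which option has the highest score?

La Cantina: beats Nori and Bombay Grill; ties Pho House → score 2.5.
Nori: loses to La Cantina, Pho House, and Bombay Grill → score 0.
Pho House: beats Nori; ties La Cantina and Bombay Grill → score 2.
Bombay Grill: beats Nori; ties Pho House; loses to La Cantina → score 1.5.
La Cantina has the best pairwise record.

La Cantina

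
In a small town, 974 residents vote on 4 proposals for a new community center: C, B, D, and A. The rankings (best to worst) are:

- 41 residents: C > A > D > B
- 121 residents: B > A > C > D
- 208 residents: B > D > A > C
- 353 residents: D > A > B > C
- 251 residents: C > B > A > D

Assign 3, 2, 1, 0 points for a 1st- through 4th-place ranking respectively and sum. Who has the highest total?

C: 41·3 + 121·1 + 208·0 + 353·0 + 251·3 = 997
B: 41·0 + 121·3 + 208·3 + 353·1 + 251·2 = 1842
D: 41·1 + 121·0 + 208·2 + 353·3 + 251·0 = 1516
A: 41·2 + 121·2 + 208·1 + 353·2 + 251·1 = 1489
B has the highest Borda score (1842).

B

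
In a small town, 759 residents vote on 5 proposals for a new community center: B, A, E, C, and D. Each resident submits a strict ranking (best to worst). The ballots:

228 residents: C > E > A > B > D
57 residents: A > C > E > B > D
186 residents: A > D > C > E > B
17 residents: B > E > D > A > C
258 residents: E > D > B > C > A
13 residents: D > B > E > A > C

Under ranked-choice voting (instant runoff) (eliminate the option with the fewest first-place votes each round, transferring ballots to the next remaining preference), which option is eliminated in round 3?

C

Round 1: B 17, A 243, E 258, C 228, D 13. Eliminate D.
Round 2: B 30, A 243, E 258, C 228. Eliminate B.
Round 3: A 243, E 288, C 228. Eliminate C.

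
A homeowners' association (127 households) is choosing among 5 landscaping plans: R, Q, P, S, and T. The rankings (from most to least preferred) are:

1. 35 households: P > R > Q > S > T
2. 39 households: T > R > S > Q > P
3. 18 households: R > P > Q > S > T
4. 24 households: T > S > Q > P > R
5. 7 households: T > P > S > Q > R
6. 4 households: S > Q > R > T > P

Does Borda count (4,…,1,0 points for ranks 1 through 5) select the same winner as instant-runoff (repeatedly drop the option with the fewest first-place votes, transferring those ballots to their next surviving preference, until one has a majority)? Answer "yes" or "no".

no

Borda — scores: R 302, Q 212, P 239, S 233, T 284. Winner: R.
Instant-runoff — R1 R 18, Q 0, P 35, S 4, T 70 (T winner). Winner: T.
The two methods disagree.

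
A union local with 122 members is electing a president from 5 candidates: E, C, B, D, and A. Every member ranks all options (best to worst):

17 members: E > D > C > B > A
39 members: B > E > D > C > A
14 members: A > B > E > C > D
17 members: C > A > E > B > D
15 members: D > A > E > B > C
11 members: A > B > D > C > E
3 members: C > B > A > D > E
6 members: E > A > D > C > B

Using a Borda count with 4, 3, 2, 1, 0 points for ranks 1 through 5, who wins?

E

E: 17·4 + 39·3 + 14·2 + 17·2 + 15·2 + 11·0 + 3·0 + 6·4 = 301
C: 17·2 + 39·1 + 14·1 + 17·4 + 15·0 + 11·1 + 3·4 + 6·1 = 184
B: 17·1 + 39·4 + 14·3 + 17·1 + 15·1 + 11·3 + 3·3 + 6·0 = 289
D: 17·3 + 39·2 + 14·0 + 17·0 + 15·4 + 11·2 + 3·1 + 6·2 = 226
A: 17·0 + 39·0 + 14·4 + 17·3 + 15·3 + 11·4 + 3·2 + 6·3 = 220
E has the highest Borda score (301).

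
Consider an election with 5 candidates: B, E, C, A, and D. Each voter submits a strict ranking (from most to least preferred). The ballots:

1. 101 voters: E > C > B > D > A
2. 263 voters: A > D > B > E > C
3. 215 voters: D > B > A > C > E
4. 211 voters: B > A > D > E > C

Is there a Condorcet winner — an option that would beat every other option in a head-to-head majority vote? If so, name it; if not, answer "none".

Checking pairwise contests:
D beats B 478–312.
B beats E 689–101.
B beats C 689–101.
B beats A 527–263.
A beats D 474–316.
Every option loses at least one head-to-head, so there is no Condorcet winner.

none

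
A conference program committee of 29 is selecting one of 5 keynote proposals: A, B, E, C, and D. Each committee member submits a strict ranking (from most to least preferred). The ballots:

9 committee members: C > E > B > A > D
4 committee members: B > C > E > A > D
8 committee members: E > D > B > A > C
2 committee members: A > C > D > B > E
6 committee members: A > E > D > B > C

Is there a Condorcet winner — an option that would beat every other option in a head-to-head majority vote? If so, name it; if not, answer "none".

Checking pairwise contests:
B beats A 21–8.
E beats B 23–6.
C beats E 15–14.
A beats C 16–13.
A beats D 21–8.
Every option loses at least one head-to-head, so there is no Condorcet winner.

none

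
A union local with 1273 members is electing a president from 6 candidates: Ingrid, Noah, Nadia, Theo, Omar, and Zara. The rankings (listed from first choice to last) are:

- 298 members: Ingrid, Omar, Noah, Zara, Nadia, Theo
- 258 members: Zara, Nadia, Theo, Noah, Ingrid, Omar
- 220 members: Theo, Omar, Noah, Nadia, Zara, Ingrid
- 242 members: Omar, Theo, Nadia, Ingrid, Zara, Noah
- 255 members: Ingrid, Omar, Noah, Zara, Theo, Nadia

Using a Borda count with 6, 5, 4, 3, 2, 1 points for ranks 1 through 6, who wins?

Ingrid: 298·6 + 258·2 + 220·1 + 242·3 + 255·6 = 4780
Noah: 298·4 + 258·3 + 220·4 + 242·1 + 255·4 = 4108
Nadia: 298·2 + 258·5 + 220·3 + 242·4 + 255·1 = 3769
Theo: 298·1 + 258·4 + 220·6 + 242·5 + 255·2 = 4370
Omar: 298·5 + 258·1 + 220·5 + 242·6 + 255·5 = 5575
Zara: 298·3 + 258·6 + 220·2 + 242·2 + 255·3 = 4131
Omar has the highest Borda score (5575).

Omar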